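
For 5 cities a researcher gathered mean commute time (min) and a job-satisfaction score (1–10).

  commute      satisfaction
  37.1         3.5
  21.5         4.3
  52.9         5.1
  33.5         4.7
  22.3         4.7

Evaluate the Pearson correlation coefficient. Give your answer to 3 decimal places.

n = 5, Σx = 167.3, Σy = 22.3, Σx² = 6256.61, Σy² = 100.93, Σxy = 754.35
nΣxy − ΣxΣy = 3771.75 − 3730.79 = 40.96
nΣx² − (Σx)² = 31283.05 − 27989.29 = 3293.76; nΣy² − (Σy)² = 504.65 − 497.29 = 7.36
r = 40.96 / √(3293.76 × 7.36) = 40.96 / 155.6987 ≈ 0.263

0.263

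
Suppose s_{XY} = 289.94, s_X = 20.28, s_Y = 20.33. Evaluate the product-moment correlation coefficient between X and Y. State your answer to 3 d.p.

r = Cov(X,Y) / (s_X · s_Y) = 289.94 / (20.28 × 20.33)
  = 289.94 / 412.2924 ≈ 0.703

0.703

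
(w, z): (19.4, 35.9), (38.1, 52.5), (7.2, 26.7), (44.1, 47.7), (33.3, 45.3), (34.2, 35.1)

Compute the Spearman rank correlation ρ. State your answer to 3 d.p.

Rank w: 2, 5, 1, 6, 3, 4
Rank z: 3, 6, 1, 5, 4, 2
d = rank(w) − rank(z): -1, -1, 0, 1, -1, 2; Σd² = 8
ρ = 1 − 6Σd² / [n(n²−1)] = 1 − 6×8 / (6×35) = 1 − 48/210 ≈ 0.771

0.771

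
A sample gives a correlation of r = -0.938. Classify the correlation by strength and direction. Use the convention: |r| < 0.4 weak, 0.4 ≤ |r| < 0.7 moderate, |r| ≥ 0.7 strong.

r = -0.938 < 0 so the relationship is negative.
|r| = 0.938, which falls in the strong range.

strong negative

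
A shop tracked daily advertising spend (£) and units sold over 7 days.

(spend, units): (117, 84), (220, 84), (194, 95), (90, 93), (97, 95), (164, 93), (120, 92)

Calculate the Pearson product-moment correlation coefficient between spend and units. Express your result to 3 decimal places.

n = 7, Σx = 1002, Σy = 636, Σx² = 158530, Σy² = 57924, Σxy = 90615
nΣxy − ΣxΣy = 634305 − 637272 = -2967
nΣx² − (Σx)² = 1109710 − 1004004 = 105706; nΣy² − (Σy)² = 405468 − 404496 = 972
r = -2967 / √(105706 × 972) = -2967 / 10136.3816 ≈ -0.293

-0.293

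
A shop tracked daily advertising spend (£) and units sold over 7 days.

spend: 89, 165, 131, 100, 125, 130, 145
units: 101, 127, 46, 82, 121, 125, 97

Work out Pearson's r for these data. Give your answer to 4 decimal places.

0.2764

n = 7, Σx = 885, Σy = 699, Σx² = 115857, Σy² = 74845, Σxy = 89610
nΣxy − ΣxΣy = 627270 − 618615 = 8655
nΣx² − (Σx)² = 810999 − 783225 = 27774; nΣy² − (Σy)² = 523915 − 488601 = 35314
r = 8655 / √(27774 × 35314) = 8655 / 31317.9028 ≈ 0.2764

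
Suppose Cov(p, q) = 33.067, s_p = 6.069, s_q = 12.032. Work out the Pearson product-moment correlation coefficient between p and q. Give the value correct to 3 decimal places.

0.453

r = Cov(p,q) / (s_p · s_q) = 33.067 / (6.069 × 12.032)
  = 33.067 / 73.0222 ≈ 0.453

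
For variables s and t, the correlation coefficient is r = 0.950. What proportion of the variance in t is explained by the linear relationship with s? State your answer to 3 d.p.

0.903

r² = (0.950)² = 0.903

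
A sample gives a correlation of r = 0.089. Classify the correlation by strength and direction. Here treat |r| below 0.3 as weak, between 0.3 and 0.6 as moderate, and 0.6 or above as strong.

weak positive

r = 0.089 > 0 so the relationship is positive.
|r| = 0.089, which falls in the weak range.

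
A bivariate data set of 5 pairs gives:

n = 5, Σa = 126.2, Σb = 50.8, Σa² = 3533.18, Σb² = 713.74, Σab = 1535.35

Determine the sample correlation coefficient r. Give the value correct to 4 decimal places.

0.9655

r = (nΣab − ΣaΣb) / √[(nΣa² − (Σa)²)(nΣb² − (Σb)²)]
Numerator: 5×1535.35 − 126.2×50.8 = 1265.79
Denominator: √[(17665.9 − 15926.44)(3568.7 − 2580.64)] = √[1739.46 × 988.06] = 1310.9885
r = 1265.79 / 1310.9885 ≈ 0.9655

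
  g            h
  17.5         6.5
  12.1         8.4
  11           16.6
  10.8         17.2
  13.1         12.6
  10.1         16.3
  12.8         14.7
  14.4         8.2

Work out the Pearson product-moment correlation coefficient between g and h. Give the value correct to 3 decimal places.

-0.825

n = 8, Σg = 101.8, Σh = 100.5, Σg² = 1335.12, Σh² = 1391.99, Σgh = 1219.68
nΣgh − ΣgΣh = 9757.44 − 10230.9 = -473.46
nΣg² − (Σg)² = 10680.96 − 10363.24 = 317.72; nΣh² − (Σh)² = 11135.92 − 10100.25 = 1035.67
r = -473.46 / √(317.72 × 1035.67) = -473.46 / 573.6315 ≈ -0.825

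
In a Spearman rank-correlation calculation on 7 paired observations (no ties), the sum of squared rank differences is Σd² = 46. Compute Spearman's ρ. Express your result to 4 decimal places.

0.1786

ρ = 1 − 6Σd² / [n(n²−1)] = 1 − 6×46 / (7×48)
  = 1 − 276/336 = 1 − 0.82143 ≈ 0.1786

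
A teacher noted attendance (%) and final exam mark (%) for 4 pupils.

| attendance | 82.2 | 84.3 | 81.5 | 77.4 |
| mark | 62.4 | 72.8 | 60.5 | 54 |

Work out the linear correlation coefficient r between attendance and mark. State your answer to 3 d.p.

n = 4, Σx = 325.4, Σy = 249.7, Σx² = 26496.34, Σy² = 15769.85, Σxy = 20376.67
nΣxy − ΣxΣy = 81506.68 − 81252.38 = 254.3
nΣx² − (Σx)² = 105985.36 − 105885.16 = 100.2; nΣy² − (Σy)² = 63079.4 − 62350.09 = 729.31
r = 254.3 / √(100.2 × 729.31) = 254.3 / 270.3273 ≈ 0.941

0.941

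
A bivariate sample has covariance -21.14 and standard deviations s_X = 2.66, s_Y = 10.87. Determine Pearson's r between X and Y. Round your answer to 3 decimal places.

r = Cov(X,Y) / (s_X · s_Y) = -21.14 / (2.66 × 10.87)
  = -21.14 / 28.9142 ≈ -0.731

-0.731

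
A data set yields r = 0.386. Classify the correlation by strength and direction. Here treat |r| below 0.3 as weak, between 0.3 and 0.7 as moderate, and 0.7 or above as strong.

moderate positive

r = 0.386 > 0 so the relationship is positive.
|r| = 0.386, which falls in the moderate range.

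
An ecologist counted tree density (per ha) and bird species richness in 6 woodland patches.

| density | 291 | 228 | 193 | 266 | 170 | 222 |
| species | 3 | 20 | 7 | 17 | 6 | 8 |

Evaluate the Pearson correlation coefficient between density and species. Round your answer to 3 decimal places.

0.115

n = 6, Σx = 1370, Σy = 61, Σx² = 322854, Σy² = 847, Σxy = 14102
nΣxy − ΣxΣy = 84612 − 83570 = 1042
nΣx² − (Σx)² = 1937124 − 1876900 = 60224; nΣy² − (Σy)² = 5082 − 3721 = 1361
r = 1042 / √(60224 × 1361) = 1042 / 9053.4449 ≈ 0.115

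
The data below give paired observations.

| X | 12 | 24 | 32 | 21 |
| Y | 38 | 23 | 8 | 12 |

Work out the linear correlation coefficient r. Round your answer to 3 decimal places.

n = 4, ΣX = 89, ΣY = 81, ΣX² = 2185, ΣY² = 2181, ΣXY = 1516
nΣXY − ΣXΣY = 6064 − 7209 = -1145
nΣX² − (ΣX)² = 8740 − 7921 = 819; nΣY² − (ΣY)² = 8724 − 6561 = 2163
r = -1145 / √(819 × 2163) = -1145 / 1330.9760 ≈ -0.860

-0.860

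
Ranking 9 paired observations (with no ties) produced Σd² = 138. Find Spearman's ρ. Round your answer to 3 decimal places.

ρ = 1 − 6Σd² / [n(n²−1)] = 1 − 6×138 / (9×80)
  = 1 − 828/720 = 1 − 1.1500 ≈ -0.150

-0.150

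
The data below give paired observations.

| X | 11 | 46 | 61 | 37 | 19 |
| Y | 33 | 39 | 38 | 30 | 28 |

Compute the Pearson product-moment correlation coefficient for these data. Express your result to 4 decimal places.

n = 5, ΣX = 174, ΣY = 168, ΣX² = 7688, ΣY² = 5738, ΣXY = 6117
nΣXY − ΣXΣY = 30585 − 29232 = 1353
nΣX² − (ΣX)² = 38440 − 30276 = 8164; nΣY² − (ΣY)² = 28690 − 28224 = 466
r = 1353 / √(8164 × 466) = 1353 / 1950.4933 ≈ 0.6937

0.6937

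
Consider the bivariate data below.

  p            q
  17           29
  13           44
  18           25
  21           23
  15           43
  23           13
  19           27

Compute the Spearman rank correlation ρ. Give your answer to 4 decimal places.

-0.9643

Rank p: 3, 1, 4, 6, 2, 7, 5
Rank q: 5, 7, 3, 2, 6, 1, 4
d = rank(p) − rank(q): -2, -6, 1, 4, -4, 6, 1; Σd² = 110
ρ = 1 − 6Σd² / [n(n²−1)] = 1 − 6×110 / (7×48) = 1 − 660/336 ≈ -0.9643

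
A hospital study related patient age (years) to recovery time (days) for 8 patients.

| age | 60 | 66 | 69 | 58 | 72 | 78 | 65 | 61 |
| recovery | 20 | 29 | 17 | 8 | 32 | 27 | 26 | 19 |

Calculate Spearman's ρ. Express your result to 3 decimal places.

Rank age: 2, 5, 6, 1, 7, 8, 4, 3
Rank recovery: 4, 7, 2, 1, 8, 6, 5, 3
d = rank(age) − rank(recovery): -2, -2, 4, 0, -1, 2, -1, 0; Σd² = 30
ρ = 1 − 6Σd² / [n(n²−1)] = 1 − 6×30 / (8×63) = 1 − 180/504 ≈ 0.643

0.643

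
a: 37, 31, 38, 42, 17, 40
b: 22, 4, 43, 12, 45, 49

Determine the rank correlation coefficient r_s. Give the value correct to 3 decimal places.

Rank a: 3, 2, 4, 6, 1, 5
Rank b: 3, 1, 4, 2, 5, 6
d = rank(a) − rank(b): 0, 1, 0, 4, -4, -1; Σd² = 34
ρ = 1 − 6Σd² / [n(n²−1)] = 1 − 6×34 / (6×35) = 1 − 204/210 ≈ 0.029

0.029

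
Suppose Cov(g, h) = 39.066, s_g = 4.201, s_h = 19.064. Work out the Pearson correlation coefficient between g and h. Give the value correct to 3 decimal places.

0.488

r = Cov(g,h) / (s_g · s_h) = 39.066 / (4.201 × 19.064)
  = 39.066 / 80.0879 ≈ 0.488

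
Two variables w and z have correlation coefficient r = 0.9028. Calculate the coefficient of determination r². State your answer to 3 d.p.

0.815

r² = (0.9028)² = 0.815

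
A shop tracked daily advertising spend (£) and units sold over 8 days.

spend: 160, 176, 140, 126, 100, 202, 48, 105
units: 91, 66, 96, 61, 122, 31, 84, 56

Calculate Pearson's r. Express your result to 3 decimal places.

-0.472

n = 8, Σx = 1057, Σy = 607, Σx² = 156185, Σy² = 51611, Σxy = 75676
nΣxy − ΣxΣy = 605408 − 641599 = -36191
nΣx² − (Σx)² = 1249480 − 1117249 = 132231; nΣy² − (Σy)² = 412888 − 368449 = 44439
r = -36191 / √(132231 × 44439) = -36191 / 76656.4636 ≈ -0.472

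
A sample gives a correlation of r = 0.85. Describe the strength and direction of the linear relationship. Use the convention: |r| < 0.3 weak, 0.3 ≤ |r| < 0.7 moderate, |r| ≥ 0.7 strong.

strong positive

r = 0.85 > 0 so the relationship is positive.
|r| = 0.85, which falls in the strong range.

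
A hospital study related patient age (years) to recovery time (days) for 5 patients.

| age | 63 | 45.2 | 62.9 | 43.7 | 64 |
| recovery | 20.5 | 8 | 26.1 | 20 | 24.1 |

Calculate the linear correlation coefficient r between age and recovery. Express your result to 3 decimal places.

n = 5, Σx = 278.8, Σy = 98.7, Σx² = 15974.14, Σy² = 2146.27, Σxy = 5711.19
nΣxy − ΣxΣy = 28555.95 − 27517.56 = 1038.39
nΣx² − (Σx)² = 79870.7 − 77729.44 = 2141.26; nΣy² − (Σy)² = 10731.35 − 9741.69 = 989.66
r = 1038.39 / √(2141.26 × 989.66) = 1038.39 / 1455.7195 ≈ 0.713

0.713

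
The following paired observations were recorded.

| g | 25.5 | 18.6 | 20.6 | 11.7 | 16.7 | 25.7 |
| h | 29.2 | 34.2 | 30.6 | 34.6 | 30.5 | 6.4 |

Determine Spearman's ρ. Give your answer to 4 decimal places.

-0.8286

Rank g: 5, 3, 4, 1, 2, 6
Rank h: 2, 5, 4, 6, 3, 1
d = rank(g) − rank(h): 3, -2, 0, -5, -1, 5; Σd² = 64
ρ = 1 − 6Σd² / [n(n²−1)] = 1 − 6×64 / (6×35) = 1 − 384/210 ≈ -0.8286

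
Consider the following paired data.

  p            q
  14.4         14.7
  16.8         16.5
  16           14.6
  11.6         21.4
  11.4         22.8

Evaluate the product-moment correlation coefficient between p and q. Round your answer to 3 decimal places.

n = 5, Σp = 70.2, Σq = 90, Σp² = 1010.12, Σq² = 1679.3, Σpq = 1230.64
nΣpq − ΣpΣq = 6153.2 − 6318 = -164.8
nΣp² − (Σp)² = 5050.6 − 4928.04 = 122.56; nΣq² − (Σq)² = 8396.5 − 8100 = 296.5
r = -164.8 / √(122.56 × 296.5) = -164.8 / 190.6280 ≈ -0.865

-0.865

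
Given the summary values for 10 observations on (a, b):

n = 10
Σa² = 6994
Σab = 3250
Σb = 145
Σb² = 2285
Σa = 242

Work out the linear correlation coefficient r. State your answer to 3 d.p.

r = (nΣab − ΣaΣb) / √[(nΣa² − (Σa)²)(nΣb² − (Σb)²)]
Numerator: 10×3250 − 242×145 = -2590
Denominator: √[(69940 − 58564)(22850 − 21025)] = √[11376 × 1825] = 4556.4460
r = -2590 / 4556.4460 ≈ -0.568

-0.568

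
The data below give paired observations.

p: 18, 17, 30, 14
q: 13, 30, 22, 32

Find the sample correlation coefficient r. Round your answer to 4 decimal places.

n = 4, Σp = 79, Σq = 97, Σp² = 1709, Σq² = 2577, Σpq = 1852
nΣpq − ΣpΣq = 7408 − 7663 = -255
nΣp² − (Σp)² = 6836 − 6241 = 595; nΣq² − (Σq)² = 10308 − 9409 = 899
r = -255 / √(595 × 899) = -255 / 731.3720 ≈ -0.3487

-0.3487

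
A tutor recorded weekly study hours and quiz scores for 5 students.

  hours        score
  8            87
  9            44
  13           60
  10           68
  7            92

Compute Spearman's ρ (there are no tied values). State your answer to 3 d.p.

Rank hours: 2, 3, 5, 4, 1
Rank score: 4, 1, 2, 3, 5
d = rank(hours) − rank(score): -2, 2, 3, 1, -4; Σd² = 34
ρ = 1 − 6Σd² / [n(n²−1)] = 1 − 6×34 / (5×24) = 1 − 204/120 ≈ -0.700

-0.700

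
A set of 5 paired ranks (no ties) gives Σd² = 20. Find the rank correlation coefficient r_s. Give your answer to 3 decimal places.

0.000

ρ = 1 − 6Σd² / [n(n²−1)] = 1 − 6×20 / (5×24)
  = 1 − 120/120 = 1 − 1.0000 ≈ 0.000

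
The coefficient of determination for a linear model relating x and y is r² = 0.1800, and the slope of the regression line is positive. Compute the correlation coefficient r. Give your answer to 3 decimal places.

|r| = √0.1800 = 0.424
The association is positive, so r = 0.424.

0.424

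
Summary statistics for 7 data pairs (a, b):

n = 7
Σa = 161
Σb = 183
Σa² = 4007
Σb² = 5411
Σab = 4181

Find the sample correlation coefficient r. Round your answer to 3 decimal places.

-0.064

r = (nΣab − ΣaΣb) / √[(nΣa² − (Σa)²)(nΣb² − (Σb)²)]
Numerator: 7×4181 − 161×183 = -196
Denominator: √[(28049 − 25921)(37877 − 33489)] = √[2128 × 4388] = 3055.7592
r = -196 / 3055.7592 ≈ -0.064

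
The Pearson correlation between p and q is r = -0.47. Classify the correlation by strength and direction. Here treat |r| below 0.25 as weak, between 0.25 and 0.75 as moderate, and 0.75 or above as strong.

moderate negative

r = -0.47 < 0 so the relationship is negative.
|r| = 0.47, which falls in the moderate range.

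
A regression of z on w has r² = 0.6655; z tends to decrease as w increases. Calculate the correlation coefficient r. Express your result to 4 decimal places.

|r| = √0.6655 = 0.8158
The association is negative, so r = −0.8158.

-0.8158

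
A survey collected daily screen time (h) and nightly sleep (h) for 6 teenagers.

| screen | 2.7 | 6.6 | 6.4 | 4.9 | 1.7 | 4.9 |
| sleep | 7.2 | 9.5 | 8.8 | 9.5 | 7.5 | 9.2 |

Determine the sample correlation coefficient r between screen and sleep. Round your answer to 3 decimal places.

0.844

n = 6, Σx = 27.2, Σy = 51.7, Σx² = 142.72, Σy² = 450.67, Σxy = 242.84
nΣxy − ΣxΣy = 1457.04 − 1406.24 = 50.8
nΣx² − (Σx)² = 856.32 − 739.84 = 116.48; nΣy² − (Σy)² = 2704.02 − 2672.89 = 31.13
r = 50.8 / √(116.48 × 31.13) = 50.8 / 60.2165 ≈ 0.844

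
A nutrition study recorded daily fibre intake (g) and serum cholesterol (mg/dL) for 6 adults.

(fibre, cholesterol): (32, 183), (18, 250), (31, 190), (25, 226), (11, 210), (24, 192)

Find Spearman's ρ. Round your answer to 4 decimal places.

Rank fibre: 6, 2, 5, 4, 1, 3
Rank cholesterol: 1, 6, 2, 5, 4, 3
d = rank(fibre) − rank(cholesterol): 5, -4, 3, -1, -3, 0; Σd² = 60
ρ = 1 − 6Σd² / [n(n²−1)] = 1 − 6×60 / (6×35) = 1 − 360/210 ≈ -0.7143

-0.7143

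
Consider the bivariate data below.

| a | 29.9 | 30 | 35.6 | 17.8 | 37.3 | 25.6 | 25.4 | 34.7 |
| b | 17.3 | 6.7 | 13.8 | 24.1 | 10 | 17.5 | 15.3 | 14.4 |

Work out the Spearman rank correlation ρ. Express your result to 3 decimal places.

-0.786

Rank a: 4, 5, 7, 1, 8, 3, 2, 6
Rank b: 6, 1, 3, 8, 2, 7, 5, 4
d = rank(a) − rank(b): -2, 4, 4, -7, 6, -4, -3, 2; Σd² = 150
ρ = 1 − 6Σd² / [n(n²−1)] = 1 − 6×150 / (8×63) = 1 − 900/504 ≈ -0.786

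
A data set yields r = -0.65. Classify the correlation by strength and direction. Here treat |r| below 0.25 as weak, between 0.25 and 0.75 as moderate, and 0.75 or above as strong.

r = -0.65 < 0 so the relationship is negative.
|r| = 0.65, which falls in the moderate range.

moderate negative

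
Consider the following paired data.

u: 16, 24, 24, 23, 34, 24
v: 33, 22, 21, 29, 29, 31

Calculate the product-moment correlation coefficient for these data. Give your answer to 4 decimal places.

n = 6, Σu = 145, Σv = 165, Σu² = 3669, Σv² = 4657, Σuv = 3957
nΣuv − ΣuΣv = 23742 − 23925 = -183
nΣu² − (Σu)² = 22014 − 21025 = 989; nΣv² − (Σv)² = 27942 − 27225 = 717
r = -183 / √(989 × 717) = -183 / 842.0885 ≈ -0.2173

-0.2173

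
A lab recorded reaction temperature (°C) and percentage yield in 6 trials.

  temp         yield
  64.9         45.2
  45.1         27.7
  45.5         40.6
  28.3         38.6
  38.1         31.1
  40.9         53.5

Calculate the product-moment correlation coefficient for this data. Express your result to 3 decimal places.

n = 6, Σx = 262.8, Σy = 236.7, Σx² = 12241.58, Σy² = 9778.11, Σxy = 10495.49
nΣxy − ΣxΣy = 62972.94 − 62204.76 = 768.18
nΣx² − (Σx)² = 73449.48 − 69063.84 = 4385.64; nΣy² − (Σy)² = 58668.66 − 56026.89 = 2641.77
r = 768.18 / √(4385.64 × 2641.77) = 768.18 / 3403.7997 ≈ 0.226

0.226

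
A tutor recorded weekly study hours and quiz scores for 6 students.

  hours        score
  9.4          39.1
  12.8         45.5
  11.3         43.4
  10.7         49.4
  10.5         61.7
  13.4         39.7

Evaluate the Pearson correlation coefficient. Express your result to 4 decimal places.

-0.2483

n = 6, Σx = 68.1, Σy = 278.8, Σx² = 784.19, Σy² = 13305.96, Σxy = 3148.77
nΣxy − ΣxΣy = 18892.62 − 18986.28 = -93.66
nΣx² − (Σx)² = 4705.14 − 4637.61 = 67.53; nΣy² − (Σy)² = 79835.76 − 77729.44 = 2106.32
r = -93.66 / √(67.53 × 2106.32) = -93.66 / 377.1469 ≈ -0.2483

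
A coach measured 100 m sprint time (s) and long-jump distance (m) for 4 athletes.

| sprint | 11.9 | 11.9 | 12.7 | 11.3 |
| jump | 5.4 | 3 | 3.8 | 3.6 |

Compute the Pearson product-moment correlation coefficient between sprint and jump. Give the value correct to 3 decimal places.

n = 4, Σx = 47.8, Σy = 15.8, Σx² = 572.2, Σy² = 65.56, Σxy = 188.9
nΣxy − ΣxΣy = 755.6 − 755.24 = 0.36
nΣx² − (Σx)² = 2288.8 − 2284.84 = 3.96; nΣy² − (Σy)² = 262.24 − 249.64 = 12.6
r = 0.36 / √(3.96 × 12.6) = 0.36 / 7.0637 ≈ 0.051

0.051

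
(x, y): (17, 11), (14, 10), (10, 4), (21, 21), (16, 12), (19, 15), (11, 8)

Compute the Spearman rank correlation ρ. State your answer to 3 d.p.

0.964

Rank x: 5, 3, 1, 7, 4, 6, 2
Rank y: 4, 3, 1, 7, 5, 6, 2
d = rank(x) − rank(y): 1, 0, 0, 0, -1, 0, 0; Σd² = 2
ρ = 1 − 6Σd² / [n(n²−1)] = 1 − 6×2 / (7×48) = 1 − 12/336 ≈ 0.964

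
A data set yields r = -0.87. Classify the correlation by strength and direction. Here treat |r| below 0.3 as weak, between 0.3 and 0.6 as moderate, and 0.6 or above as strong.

r = -0.87 < 0 so the relationship is negative.
|r| = 0.87, which falls in the strong range.

strong negative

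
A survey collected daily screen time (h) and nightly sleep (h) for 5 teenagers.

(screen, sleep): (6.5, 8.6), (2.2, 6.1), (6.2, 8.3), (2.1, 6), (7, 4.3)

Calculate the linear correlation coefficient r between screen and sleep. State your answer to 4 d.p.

0.2090

n = 5, Σx = 24, Σy = 33.3, Σx² = 138.94, Σy² = 234.55, Σxy = 163.48
nΣxy − ΣxΣy = 817.4 − 799.2 = 18.2
nΣx² − (Σx)² = 694.7 − 576 = 118.7; nΣy² − (Σy)² = 1172.75 − 1108.89 = 63.86
r = 18.2 / √(118.7 × 63.86) = 18.2 / 87.0642 ≈ 0.2090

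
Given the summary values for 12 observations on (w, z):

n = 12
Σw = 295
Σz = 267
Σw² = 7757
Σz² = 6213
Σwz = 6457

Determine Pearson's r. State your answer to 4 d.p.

-0.2879

r = (nΣwz − ΣwΣz) / √[(nΣw² − (Σw)²)(nΣz² − (Σz)²)]
Numerator: 12×6457 − 295×267 = -1281
Denominator: √[(93084 − 87025)(74556 − 71289)] = √[6059 × 3267] = 4449.1295
r = -1281 / 4449.1295 ≈ -0.2879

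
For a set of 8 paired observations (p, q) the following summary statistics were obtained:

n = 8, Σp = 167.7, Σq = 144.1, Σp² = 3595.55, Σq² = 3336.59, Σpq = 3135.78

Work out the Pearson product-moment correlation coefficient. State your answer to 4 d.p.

r = (nΣpq − ΣpΣq) / √[(nΣp² − (Σp)²)(nΣq² − (Σq)²)]
Numerator: 8×3135.78 − 167.7×144.1 = 920.67
Denominator: √[(28764.4 − 28123.29)(26692.72 − 20764.81)] = √[641.11 × 5927.91] = 1949.4723
r = 920.67 / 1949.4723 ≈ 0.4723

0.4723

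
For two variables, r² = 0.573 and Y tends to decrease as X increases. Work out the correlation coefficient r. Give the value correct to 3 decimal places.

-0.757

|r| = √0.573 = 0.757
The association is negative, so r = −0.757.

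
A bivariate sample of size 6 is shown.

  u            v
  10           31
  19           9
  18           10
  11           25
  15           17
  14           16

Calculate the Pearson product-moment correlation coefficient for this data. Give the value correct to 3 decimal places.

-0.973

n = 6, Σu = 87, Σv = 108, Σu² = 1327, Σv² = 2312, Σuv = 1415
nΣuv − ΣuΣv = 8490 − 9396 = -906
nΣu² − (Σu)² = 7962 − 7569 = 393; nΣv² − (Σv)² = 13872 − 11664 = 2208
r = -906 / √(393 × 2208) = -906 / 931.5278 ≈ -0.973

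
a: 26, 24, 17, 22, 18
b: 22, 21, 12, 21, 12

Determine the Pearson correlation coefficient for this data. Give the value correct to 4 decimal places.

n = 5, Σa = 107, Σb = 88, Σa² = 2349, Σb² = 1654, Σab = 1958
nΣab − ΣaΣb = 9790 − 9416 = 374
nΣa² − (Σa)² = 11745 − 11449 = 296; nΣb² − (Σb)² = 8270 − 7744 = 526
r = 374 / √(296 × 526) = 374 / 394.5833 ≈ 0.9478

0.9478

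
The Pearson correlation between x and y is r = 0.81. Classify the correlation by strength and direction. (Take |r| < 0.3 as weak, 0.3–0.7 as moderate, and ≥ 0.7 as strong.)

strong positive

r = 0.81 > 0 so the relationship is positive.
|r| = 0.81, which falls in the strong range.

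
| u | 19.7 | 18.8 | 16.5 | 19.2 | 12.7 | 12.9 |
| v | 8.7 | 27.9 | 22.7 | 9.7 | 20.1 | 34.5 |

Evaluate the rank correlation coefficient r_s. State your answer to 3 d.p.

-0.600

Rank u: 6, 4, 3, 5, 1, 2
Rank v: 1, 5, 4, 2, 3, 6
d = rank(u) − rank(v): 5, -1, -1, 3, -2, -4; Σd² = 56
ρ = 1 − 6Σd² / [n(n²−1)] = 1 − 6×56 / (6×35) = 1 − 336/210 ≈ -0.600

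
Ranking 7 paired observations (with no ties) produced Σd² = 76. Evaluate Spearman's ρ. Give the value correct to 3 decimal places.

ρ = 1 − 6Σd² / [n(n²−1)] = 1 − 6×76 / (7×48)
  = 1 − 456/336 = 1 − 1.3571 ≈ -0.357

-0.357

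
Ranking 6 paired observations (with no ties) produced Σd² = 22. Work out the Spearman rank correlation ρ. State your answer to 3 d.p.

ρ = 1 − 6Σd² / [n(n²−1)] = 1 − 6×22 / (6×35)
  = 1 − 132/210 = 1 − 0.6286 ≈ 0.371

0.371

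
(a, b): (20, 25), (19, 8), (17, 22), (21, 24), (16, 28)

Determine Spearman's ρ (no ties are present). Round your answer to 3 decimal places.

Rank a: 4, 3, 2, 5, 1
Rank b: 4, 1, 2, 3, 5
d = rank(a) − rank(b): 0, 2, 0, 2, -4; Σd² = 24
ρ = 1 − 6Σd² / [n(n²−1)] = 1 − 6×24 / (5×24) = 1 − 144/120 ≈ -0.200

-0.200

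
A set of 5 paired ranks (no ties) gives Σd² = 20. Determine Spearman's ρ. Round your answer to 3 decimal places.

ρ = 1 − 6Σd² / [n(n²−1)] = 1 − 6×20 / (5×24)
  = 1 − 120/120 = 1 − 1.0000 ≈ 0.000

0.000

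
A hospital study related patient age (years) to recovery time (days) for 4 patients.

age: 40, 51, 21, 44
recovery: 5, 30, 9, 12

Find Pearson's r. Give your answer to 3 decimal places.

n = 4, Σx = 156, Σy = 56, Σx² = 6578, Σy² = 1150, Σxy = 2447
nΣxy − ΣxΣy = 9788 − 8736 = 1052
nΣx² − (Σx)² = 26312 − 24336 = 1976; nΣy² − (Σy)² = 4600 − 3136 = 1464
r = 1052 / √(1976 × 1464) = 1052 / 1700.8421 ≈ 0.619

0.619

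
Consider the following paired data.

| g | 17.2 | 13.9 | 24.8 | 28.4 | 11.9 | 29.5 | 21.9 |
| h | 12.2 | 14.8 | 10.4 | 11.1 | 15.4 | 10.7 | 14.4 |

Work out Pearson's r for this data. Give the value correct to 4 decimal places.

-0.8372

n = 7, Σg = 147.6, Σh = 89, Σg² = 3402.12, Σh² = 1158.26, Σgh = 1802.99
nΣgh − ΣgΣh = 12620.93 − 13136.4 = -515.47
nΣg² − (Σg)² = 23814.84 − 21785.76 = 2029.08; nΣh² − (Σh)² = 8107.82 − 7921 = 186.82
r = -515.47 / √(2029.08 × 186.82) = -515.47 / 615.6888 ≈ -0.8372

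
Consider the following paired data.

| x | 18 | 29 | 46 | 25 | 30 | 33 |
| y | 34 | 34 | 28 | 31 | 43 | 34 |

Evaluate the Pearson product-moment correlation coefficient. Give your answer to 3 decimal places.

n = 6, Σx = 181, Σy = 204, Σx² = 5895, Σy² = 7062, Σxy = 6073
nΣxy − ΣxΣy = 36438 − 36924 = -486
nΣx² − (Σx)² = 35370 − 32761 = 2609; nΣy² − (Σy)² = 42372 − 41616 = 756
r = -486 / √(2609 × 756) = -486 / 1404.4230 ≈ -0.346

-0.346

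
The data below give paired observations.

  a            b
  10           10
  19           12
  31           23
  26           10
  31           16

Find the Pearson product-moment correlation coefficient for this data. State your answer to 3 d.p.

n = 5, Σa = 117, Σb = 71, Σa² = 3059, Σb² = 1129, Σab = 1797
nΣab − ΣaΣb = 8985 − 8307 = 678
nΣa² − (Σa)² = 15295 − 13689 = 1606; nΣb² − (Σb)² = 5645 − 5041 = 604
r = 678 / √(1606 × 604) = 678 / 984.8980 ≈ 0.688

0.688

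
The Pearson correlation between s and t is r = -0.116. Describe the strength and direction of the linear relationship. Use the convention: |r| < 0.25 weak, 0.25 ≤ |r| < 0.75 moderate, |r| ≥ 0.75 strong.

r = -0.116 < 0 so the relationship is negative.
|r| = 0.116, which falls in the weak range.

weak negative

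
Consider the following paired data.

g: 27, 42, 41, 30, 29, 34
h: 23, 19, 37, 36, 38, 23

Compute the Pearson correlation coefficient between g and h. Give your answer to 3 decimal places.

-0.201

n = 6, Σg = 203, Σh = 176, Σg² = 7071, Σh² = 5528, Σgh = 5900
nΣgh − ΣgΣh = 35400 − 35728 = -328
nΣg² − (Σg)² = 42426 − 41209 = 1217; nΣh² − (Σh)² = 33168 − 30976 = 2192
r = -328 / √(1217 × 2192) = -328 / 1633.2985 ≈ -0.201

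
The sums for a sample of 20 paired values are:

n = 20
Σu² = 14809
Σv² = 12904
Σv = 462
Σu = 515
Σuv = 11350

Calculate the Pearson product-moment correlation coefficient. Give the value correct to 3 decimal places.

r = (nΣuv − ΣuΣv) / √[(nΣu² − (Σu)²)(nΣv² − (Σv)²)]
Numerator: 20×11350 − 515×462 = -10930
Denominator: √[(296180 − 265225)(258080 − 213444)] = √[30955 × 44636] = 37171.3247
r = -10930 / 37171.3247 ≈ -0.294

-0.294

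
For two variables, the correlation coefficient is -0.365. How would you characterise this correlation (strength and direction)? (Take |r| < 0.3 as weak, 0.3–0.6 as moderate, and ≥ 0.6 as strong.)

r = -0.365 < 0 so the relationship is negative.
|r| = 0.365, which falls in the moderate range.

moderate negative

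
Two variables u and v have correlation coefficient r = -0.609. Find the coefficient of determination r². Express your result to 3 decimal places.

r² = (-0.609)² = 0.371

0.371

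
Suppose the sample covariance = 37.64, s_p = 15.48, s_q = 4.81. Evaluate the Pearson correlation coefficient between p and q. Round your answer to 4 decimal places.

0.5055

r = Cov(p,q) / (s_p · s_q) = 37.64 / (15.48 × 4.81)
  = 37.64 / 74.4588 ≈ 0.5055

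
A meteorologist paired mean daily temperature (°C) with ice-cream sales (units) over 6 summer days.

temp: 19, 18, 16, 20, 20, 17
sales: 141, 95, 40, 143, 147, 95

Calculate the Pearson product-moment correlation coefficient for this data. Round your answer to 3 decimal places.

0.952

n = 6, Σx = 110, Σy = 661, Σx² = 2030, Σy² = 81589, Σxy = 12444
nΣxy − ΣxΣy = 74664 − 72710 = 1954
nΣx² − (Σx)² = 12180 − 12100 = 80; nΣy² − (Σy)² = 489534 − 436921 = 52613
r = 1954 / √(80 × 52613) = 1954 / 2051.5945 ≈ 0.952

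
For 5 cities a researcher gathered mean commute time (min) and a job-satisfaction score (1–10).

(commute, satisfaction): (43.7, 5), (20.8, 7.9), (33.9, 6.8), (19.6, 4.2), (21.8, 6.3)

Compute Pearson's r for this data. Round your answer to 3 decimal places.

-0.185

n = 5, Σx = 139.8, Σy = 30.2, Σx² = 4350.94, Σy² = 190.98, Σxy = 833
nΣxy − ΣxΣy = 4165 − 4221.96 = -56.96
nΣx² − (Σx)² = 21754.7 − 19544.04 = 2210.66; nΣy² − (Σy)² = 954.9 − 912.04 = 42.86
r = -56.96 / √(2210.66 × 42.86) = -56.96 / 307.8131 ≈ -0.185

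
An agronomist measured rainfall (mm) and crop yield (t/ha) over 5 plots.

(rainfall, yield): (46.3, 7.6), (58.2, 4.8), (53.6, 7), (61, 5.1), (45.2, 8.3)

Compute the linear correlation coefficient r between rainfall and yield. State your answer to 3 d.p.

-0.949

n = 5, Σx = 264.3, Σy = 32.8, Σx² = 14167.93, Σy² = 224.7, Σxy = 1692.7
nΣxy − ΣxΣy = 8463.5 − 8669.04 = -205.54
nΣx² − (Σx)² = 70839.65 − 69854.49 = 985.16; nΣy² − (Σy)² = 1123.5 − 1075.84 = 47.66
r = -205.54 / √(985.16 × 47.66) = -205.54 / 216.6858 ≈ -0.949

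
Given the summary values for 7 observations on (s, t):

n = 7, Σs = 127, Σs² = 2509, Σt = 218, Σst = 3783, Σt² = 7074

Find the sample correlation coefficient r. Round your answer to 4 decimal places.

-0.7126

r = (nΣst − ΣsΣt) / √[(nΣs² − (Σs)²)(nΣt² − (Σt)²)]
Numerator: 7×3783 − 127×218 = -1205
Denominator: √[(17563 − 16129)(49518 − 47524)] = √[1434 × 1994] = 1690.9749
r = -1205 / 1690.9749 ≈ -0.7126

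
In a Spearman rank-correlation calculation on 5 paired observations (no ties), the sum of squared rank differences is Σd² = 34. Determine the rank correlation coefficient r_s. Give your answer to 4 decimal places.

ρ = 1 − 6Σd² / [n(n²−1)] = 1 − 6×34 / (5×24)
  = 1 − 204/120 = 1 − 1.70000 ≈ -0.7000

-0.7000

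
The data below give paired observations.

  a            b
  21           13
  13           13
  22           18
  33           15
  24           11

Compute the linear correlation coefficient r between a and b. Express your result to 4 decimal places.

n = 5, Σa = 113, Σb = 70, Σa² = 2759, Σb² = 1008, Σab = 1597
nΣab − ΣaΣb = 7985 − 7910 = 75
nΣa² − (Σa)² = 13795 − 12769 = 1026; nΣb² − (Σb)² = 5040 − 4900 = 140
r = 75 / √(1026 × 140) = 75 / 378.9987 ≈ 0.1979

0.1979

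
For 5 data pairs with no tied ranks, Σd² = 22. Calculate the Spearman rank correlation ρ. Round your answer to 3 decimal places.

-0.100

ρ = 1 − 6Σd² / [n(n²−1)] = 1 − 6×22 / (5×24)
  = 1 − 132/120 = 1 − 1.1000 ≈ -0.100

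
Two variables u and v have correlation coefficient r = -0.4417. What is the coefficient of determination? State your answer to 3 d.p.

0.195

r² = (-0.4417)² = 0.195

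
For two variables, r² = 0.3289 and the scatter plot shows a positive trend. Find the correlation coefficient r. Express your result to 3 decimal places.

0.573

|r| = √0.3289 = 0.573
The association is positive, so r = 0.573.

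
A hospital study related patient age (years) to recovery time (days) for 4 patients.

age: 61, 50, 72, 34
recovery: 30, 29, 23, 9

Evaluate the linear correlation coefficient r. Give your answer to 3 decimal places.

n = 4, Σx = 217, Σy = 91, Σx² = 12561, Σy² = 2351, Σxy = 5242
nΣxy − ΣxΣy = 20968 − 19747 = 1221
nΣx² − (Σx)² = 50244 − 47089 = 3155; nΣy² − (Σy)² = 9404 − 8281 = 1123
r = 1221 / √(3155 × 1123) = 1221 / 1882.3031 ≈ 0.649

0.649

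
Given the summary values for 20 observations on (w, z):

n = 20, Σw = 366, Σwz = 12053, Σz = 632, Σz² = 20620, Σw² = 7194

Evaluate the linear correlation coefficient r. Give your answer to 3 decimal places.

r = (nΣwz − ΣwΣz) / √[(nΣw² − (Σw)²)(nΣz² − (Σz)²)]
Numerator: 20×12053 − 366×632 = 9748
Denominator: √[(143880 − 133956)(412400 − 399424)] = √[9924 × 12976] = 11347.8555
r = 9748 / 11347.8555 ≈ 0.859

0.859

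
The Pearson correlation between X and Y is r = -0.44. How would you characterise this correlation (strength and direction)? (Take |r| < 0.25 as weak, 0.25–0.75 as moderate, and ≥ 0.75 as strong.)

r = -0.44 < 0 so the relationship is negative.
|r| = 0.44, which falls in the moderate range.

moderate negative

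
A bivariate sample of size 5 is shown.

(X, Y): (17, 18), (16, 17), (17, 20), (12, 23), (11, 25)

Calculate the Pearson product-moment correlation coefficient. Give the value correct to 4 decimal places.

n = 5, ΣX = 73, ΣY = 103, ΣX² = 1099, ΣY² = 2167, ΣXY = 1469
nΣXY − ΣXΣY = 7345 − 7519 = -174
nΣX² − (ΣX)² = 5495 − 5329 = 166; nΣY² − (ΣY)² = 10835 − 10609 = 226
r = -174 / √(166 × 226) = -174 / 193.6905 ≈ -0.8983

-0.8983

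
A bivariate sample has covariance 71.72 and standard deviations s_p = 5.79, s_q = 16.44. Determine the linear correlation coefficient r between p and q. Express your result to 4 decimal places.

r = Cov(p,q) / (s_p · s_q) = 71.72 / (5.79 × 16.44)
  = 71.72 / 95.1876 ≈ 0.7535

0.7535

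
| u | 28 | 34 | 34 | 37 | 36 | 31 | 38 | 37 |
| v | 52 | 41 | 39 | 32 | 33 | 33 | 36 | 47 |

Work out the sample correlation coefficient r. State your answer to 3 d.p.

-0.470

n = 8, Σu = 275, Σv = 313, Σu² = 9535, Σv² = 12613, Σuv = 10678
nΣuv − ΣuΣv = 85424 − 86075 = -651
nΣu² − (Σu)² = 76280 − 75625 = 655; nΣv² − (Σv)² = 100904 − 97969 = 2935
r = -651 / √(655 × 2935) = -651 / 1386.5154 ≈ -0.470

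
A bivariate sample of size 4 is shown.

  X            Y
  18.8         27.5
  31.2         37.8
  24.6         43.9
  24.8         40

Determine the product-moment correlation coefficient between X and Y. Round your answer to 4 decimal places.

0.5701

n = 4, ΣX = 99.4, ΣY = 149.2, ΣX² = 2547.08, ΣY² = 5712.3, ΣXY = 3768.3
nΣXY − ΣXΣY = 15073.2 − 14830.48 = 242.72
nΣX² − (ΣX)² = 10188.32 − 9880.36 = 307.96; nΣY² − (ΣY)² = 22849.2 − 22260.64 = 588.56
r = 242.72 / √(307.96 × 588.56) = 242.72 / 425.7381 ≈ 0.5701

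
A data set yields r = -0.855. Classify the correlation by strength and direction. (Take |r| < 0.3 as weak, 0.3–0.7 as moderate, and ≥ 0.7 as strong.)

strong negative

r = -0.855 < 0 so the relationship is negative.
|r| = 0.855, which falls in the strong range.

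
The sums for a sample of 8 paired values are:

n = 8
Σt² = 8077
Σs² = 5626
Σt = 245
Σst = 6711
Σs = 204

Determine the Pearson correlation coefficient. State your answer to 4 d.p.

0.9396

r = (nΣst − ΣsΣt) / √[(nΣs² − (Σs)²)(nΣt² − (Σt)²)]
Numerator: 8×6711 − 204×245 = 3708
Denominator: √[(45008 − 41616)(64616 − 60025)] = √[3392 × 4591] = 3946.2225
r = 3708 / 3946.2225 ≈ 0.9396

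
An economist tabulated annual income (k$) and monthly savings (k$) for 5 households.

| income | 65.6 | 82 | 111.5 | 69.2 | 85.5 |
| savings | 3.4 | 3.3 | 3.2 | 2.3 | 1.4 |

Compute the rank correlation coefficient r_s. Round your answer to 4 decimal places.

Rank income: 1, 3, 5, 2, 4
Rank savings: 5, 4, 3, 2, 1
d = rank(income) − rank(savings): -4, -1, 2, 0, 3; Σd² = 30
ρ = 1 − 6Σd² / [n(n²−1)] = 1 − 6×30 / (5×24) = 1 − 180/120 ≈ -0.5000

-0.5000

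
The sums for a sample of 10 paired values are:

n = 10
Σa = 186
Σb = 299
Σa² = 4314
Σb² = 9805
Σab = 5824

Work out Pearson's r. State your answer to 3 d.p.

r = (nΣab − ΣaΣb) / √[(nΣa² − (Σa)²)(nΣb² − (Σb)²)]
Numerator: 10×5824 − 186×299 = 2626
Denominator: √[(43140 − 34596)(98050 − 89401)] = √[8544 × 8649] = 8596.3397
r = 2626 / 8596.3397 ≈ 0.305

0.305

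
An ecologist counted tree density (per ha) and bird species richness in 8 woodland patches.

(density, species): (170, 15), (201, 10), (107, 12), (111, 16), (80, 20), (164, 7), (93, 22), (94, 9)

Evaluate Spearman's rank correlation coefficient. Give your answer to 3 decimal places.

Rank density: 7, 8, 4, 5, 1, 6, 2, 3
Rank species: 5, 3, 4, 6, 7, 1, 8, 2
d = rank(density) − rank(species): 2, 5, 0, -1, -6, 5, -6, 1; Σd² = 128
ρ = 1 − 6Σd² / [n(n²−1)] = 1 − 6×128 / (8×63) = 1 − 768/504 ≈ -0.524

-0.524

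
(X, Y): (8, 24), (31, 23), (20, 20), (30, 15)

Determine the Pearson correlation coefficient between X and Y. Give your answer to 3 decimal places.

n = 4, ΣX = 89, ΣY = 82, ΣX² = 2325, ΣY² = 1730, ΣXY = 1755
nΣXY − ΣXΣY = 7020 − 7298 = -278
nΣX² − (ΣX)² = 9300 − 7921 = 1379; nΣY² − (ΣY)² = 6920 − 6724 = 196
r = -278 / √(1379 × 196) = -278 / 519.8884 ≈ -0.535

-0.535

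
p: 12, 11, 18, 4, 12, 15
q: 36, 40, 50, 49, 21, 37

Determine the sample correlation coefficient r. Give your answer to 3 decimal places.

-0.085

n = 6, Σp = 72, Σq = 233, Σp² = 974, Σq² = 9607, Σpq = 2775
nΣpq − ΣpΣq = 16650 − 16776 = -126
nΣp² − (Σp)² = 5844 − 5184 = 660; nΣq² − (Σq)² = 57642 − 54289 = 3353
r = -126 / √(660 × 3353) = -126 / 1487.6088 ≈ -0.085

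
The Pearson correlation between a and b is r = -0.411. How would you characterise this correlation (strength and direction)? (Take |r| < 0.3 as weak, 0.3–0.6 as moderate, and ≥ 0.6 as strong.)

moderate negative

r = -0.411 < 0 so the relationship is negative.
|r| = 0.411, which falls in the moderate range.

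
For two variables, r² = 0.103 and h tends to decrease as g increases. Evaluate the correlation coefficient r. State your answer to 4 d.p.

|r| = √0.103 = 0.3209
The association is negative, so r = −0.3209.

-0.3209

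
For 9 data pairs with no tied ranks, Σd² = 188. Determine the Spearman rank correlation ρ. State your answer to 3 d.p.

ρ = 1 − 6Σd² / [n(n²−1)] = 1 − 6×188 / (9×80)
  = 1 − 1128/720 = 1 − 1.5667 ≈ -0.567

-0.567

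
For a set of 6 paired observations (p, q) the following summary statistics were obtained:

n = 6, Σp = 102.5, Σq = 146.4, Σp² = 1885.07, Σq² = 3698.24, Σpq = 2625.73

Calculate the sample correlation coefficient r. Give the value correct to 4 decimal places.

r = (nΣpq − ΣpΣq) / √[(nΣp² − (Σp)²)(nΣq² − (Σq)²)]
Numerator: 6×2625.73 − 102.5×146.4 = 748.38
Denominator: √[(11310.42 − 10506.25)(22189.44 − 21432.96)] = √[804.17 × 756.48] = 779.9606
r = 748.38 / 779.9606 ≈ 0.9595

0.9595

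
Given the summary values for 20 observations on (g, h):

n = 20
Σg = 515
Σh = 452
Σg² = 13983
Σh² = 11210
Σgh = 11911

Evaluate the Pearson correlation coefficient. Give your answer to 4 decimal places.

r = (nΣgh − ΣgΣh) / √[(nΣg² − (Σg)²)(nΣh² − (Σh)²)]
Numerator: 20×11911 − 515×452 = 5440
Denominator: √[(279660 − 265225)(224200 − 204304)] = √[14435 × 19896] = 16946.9395
r = 5440 / 16946.9395 ≈ 0.3210

0.3210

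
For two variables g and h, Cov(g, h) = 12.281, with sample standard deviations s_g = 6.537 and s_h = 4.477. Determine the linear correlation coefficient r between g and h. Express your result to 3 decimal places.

r = Cov(g,h) / (s_g · s_h) = 12.281 / (6.537 × 4.477)
  = 12.281 / 29.2661 ≈ 0.420

0.420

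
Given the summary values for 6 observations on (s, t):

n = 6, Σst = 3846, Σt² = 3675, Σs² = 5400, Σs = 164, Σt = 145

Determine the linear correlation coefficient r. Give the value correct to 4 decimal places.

-0.2964

r = (nΣst − ΣsΣt) / √[(nΣs² − (Σs)²)(nΣt² − (Σt)²)]
Numerator: 6×3846 − 164×145 = -704
Denominator: √[(32400 − 26896)(22050 − 21025)] = √[5504 × 1025] = 2375.2053
r = -704 / 2375.2053 ≈ -0.2964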